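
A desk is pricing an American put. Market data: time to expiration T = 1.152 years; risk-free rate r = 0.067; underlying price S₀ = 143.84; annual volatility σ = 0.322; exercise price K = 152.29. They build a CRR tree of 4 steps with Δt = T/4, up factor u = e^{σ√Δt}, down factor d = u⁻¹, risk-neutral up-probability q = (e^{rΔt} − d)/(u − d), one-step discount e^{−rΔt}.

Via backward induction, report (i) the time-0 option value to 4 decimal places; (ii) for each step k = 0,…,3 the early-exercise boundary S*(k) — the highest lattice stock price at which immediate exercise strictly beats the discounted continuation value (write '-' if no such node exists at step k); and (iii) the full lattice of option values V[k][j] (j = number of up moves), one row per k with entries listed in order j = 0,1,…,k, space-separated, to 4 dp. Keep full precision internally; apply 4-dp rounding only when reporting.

price = 20.1667
boundary = - - 101.8086 121.0130
tree:
20.1667
32.6547 9.0776
50.4814 16.9719 1.9282
66.6381 31.2770 4.0365 0.0000
80.2308 50.4814 8.4500 0.0000 0.0000

Δt=0.28800, u=1.18863, d=0.84130, q=0.51300, disc=e^(-rΔt)=0.98089
k=4 terminal: V=max(K-S,0) → 80.2308 50.4814 8.4500 0.0000 0.0000
k=3: j=0 S=85.6519 intr=66.6381 cont=63.7277 V=66.6381[EX]; j=1 S=121.0130 intr=31.2770 cont=28.3666 V=31.2770[EX]; j=2 S=170.9729 intr=0.0000 cont=4.0365 V=4.0365[hold]; j=3 S=241.5585 intr=0.0000 cont=0.0000 V=0.0000[hold]  S*(3)=121.0130
k=2: j=0 S=101.8086 intr=50.4814 cont=47.5709 V=50.4814[EX]; j=1 S=143.8400 intr=8.4500 cont=16.9719 V=16.9719[hold]; j=2 S=203.2239 intr=0.0000 cont=1.9282 V=1.9282[hold]  S*(2)=101.8086
k=1: j=0 S=121.0130 intr=31.2770 cont=32.6547 V=32.6547[hold]; j=1 S=170.9729 intr=0.0000 cont=9.0776 V=9.0776[hold]  S*(1)=-
k=0: j=0 S=143.8400 intr=8.4500 cont=20.1667 V=20.1667[hold]  S*(0)=-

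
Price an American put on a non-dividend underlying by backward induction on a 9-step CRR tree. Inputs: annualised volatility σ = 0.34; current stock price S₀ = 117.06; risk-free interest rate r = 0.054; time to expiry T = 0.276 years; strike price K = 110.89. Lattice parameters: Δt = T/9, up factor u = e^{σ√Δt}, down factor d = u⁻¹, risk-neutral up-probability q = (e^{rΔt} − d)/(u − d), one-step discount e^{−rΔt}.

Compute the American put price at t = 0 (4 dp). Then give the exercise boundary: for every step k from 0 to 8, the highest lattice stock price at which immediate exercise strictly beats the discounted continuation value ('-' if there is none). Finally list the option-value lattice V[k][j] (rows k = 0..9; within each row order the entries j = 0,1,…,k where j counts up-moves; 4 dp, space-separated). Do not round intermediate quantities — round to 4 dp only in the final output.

price = 4.7399
boundary = - - - - - 86.9197 92.2521 97.9116 103.9184
tree:
4.7399
6.9988 2.4880
10.0494 3.9595 1.0191
13.9673 6.1497 1.7740 0.2647
18.6933 9.2692 3.0384 0.5106 0.0187
23.9703 13.4578 5.0951 0.9837 0.0373 0.0000
28.9945 18.6379 8.3022 1.8925 0.0746 0.0000 0.0000
33.7283 23.9703 12.9784 3.6354 0.1492 0.0000 0.0000 0.0000
38.1884 28.9945 18.6379 6.9716 0.2983 0.0000 0.0000 0.0000 0.0000
42.3908 33.7283 23.9703 12.9784 0.5964 0.0000 0.0000 0.0000 0.0000 0.0000

params: Δt=0.03067 u=1.06135 d=0.94220 q=0.49903 e^(-rΔt)=0.99835
t_9 payoffs: 42.3908 33.7283 23.9703 12.9784 0.5964 0.0000 0.0000 0.0000 0.0000 0.0000
t_8: node(8,0) S=72.7016 payoff=38.1884 vs cont=38.0050 → 38.1884 [stop]  node(8,1) S=81.8955 payoff=28.9945 vs cont=28.8110 → 28.9945 [stop]  node(8,2) S=92.2521 payoff=18.6379 vs cont=18.4544 → 18.6379 [stop]  node(8,3) S=103.9184 payoff=6.9716 vs cont=6.7881 → 6.9716 [stop]  node(8,4) S=117.0600 payoff=0.0000 vs cont=0.2983 → 0.2983 [wait]  node(8,5) S=131.8635 payoff=0.0000 vs cont=0.0000 → 0.0000 [wait]  node(8,6) S=148.5391 payoff=0.0000 vs cont=0.0000 → 0.0000 [wait]  node(8,7) S=167.3236 payoff=0.0000 vs cont=0.0000 → 0.0000 [wait]  node(8,8) S=188.4835 payoff=0.0000 vs cont=0.0000 → 0.0000 [wait]  ⇒ S*(8)=103.9184
t_7: node(7,0) S=77.1617 payoff=33.7283 vs cont=33.5448 → 33.7283 [stop]  node(7,1) S=86.9197 payoff=23.9703 vs cont=23.7869 → 23.9703 [stop]  node(7,2) S=97.9116 payoff=12.9784 vs cont=12.7949 → 12.9784 [stop]  node(7,3) S=110.2936 payoff=0.5964 vs cont=3.6354 → 3.6354 [wait]  node(7,4) S=124.2415 payoff=0.0000 vs cont=0.1492 → 0.1492 [wait]  node(7,5) S=139.9532 payoff=0.0000 vs cont=0.0000 → 0.0000 [wait]  node(7,6) S=157.6518 payoff=0.0000 vs cont=0.0000 → 0.0000 [wait]  node(7,7) S=177.5886 payoff=0.0000 vs cont=0.0000 → 0.0000 [wait]  ⇒ S*(7)=97.9116
t_6: node(6,0) S=81.8955 payoff=28.9945 vs cont=28.8110 → 28.9945 [stop]  node(6,1) S=92.2521 payoff=18.6379 vs cont=18.4544 → 18.6379 [stop]  node(6,2) S=103.9184 payoff=6.9716 vs cont=8.3022 → 8.3022 [wait]  node(6,3) S=117.0600 payoff=0.0000 vs cont=1.8925 → 1.8925 [wait]  node(6,4) S=131.8635 payoff=0.0000 vs cont=0.0746 → 0.0746 [wait]  node(6,5) S=148.5391 payoff=0.0000 vs cont=0.0000 → 0.0000 [wait]  node(6,6) S=167.3236 payoff=0.0000 vs cont=0.0000 → 0.0000 [wait]  ⇒ S*(6)=92.2521
t_5: node(5,0) S=86.9197 payoff=23.9703 vs cont=23.7869 → 23.9703 [stop]  node(5,1) S=97.9116 payoff=12.9784 vs cont=13.4578 → 13.4578 [wait]  node(5,2) S=110.2936 payoff=0.5964 vs cont=5.0951 → 5.0951 [wait]  node(5,3) S=124.2415 payoff=0.0000 vs cont=0.9837 → 0.9837 [wait]  node(5,4) S=139.9532 payoff=0.0000 vs cont=0.0373 → 0.0373 [wait]  node(5,5) S=157.6518 payoff=0.0000 vs cont=0.0000 → 0.0000 [wait]  ⇒ S*(5)=86.9197
t_4: node(4,0) S=92.2521 payoff=18.6379 vs cont=18.6933 → 18.6933 [wait]  node(4,1) S=103.9184 payoff=6.9716 vs cont=9.2692 → 9.2692 [wait]  node(4,2) S=117.0600 payoff=0.0000 vs cont=3.0384 → 3.0384 [wait]  node(4,3) S=131.8635 payoff=0.0000 vs cont=0.5106 → 0.5106 [wait]  node(4,4) S=148.5391 payoff=0.0000 vs cont=0.0187 → 0.0187 [wait]  ⇒ S*(4)=-
t_3: node(3,0) S=97.9116 payoff=12.9784 vs cont=13.9673 → 13.9673 [wait]  node(3,1) S=110.2936 payoff=0.5964 vs cont=6.1497 → 6.1497 [wait]  node(3,2) S=124.2415 payoff=0.0000 vs cont=1.7740 → 1.7740 [wait]  node(3,3) S=139.9532 payoff=0.0000 vs cont=0.2647 → 0.2647 [wait]  ⇒ S*(3)=-
t_2: node(2,0) S=103.9184 payoff=6.9716 vs cont=10.0494 → 10.0494 [wait]  node(2,1) S=117.0600 payoff=0.0000 vs cont=3.9595 → 3.9595 [wait]  node(2,2) S=131.8635 payoff=0.0000 vs cont=1.0191 → 1.0191 [wait]  ⇒ S*(2)=-
t_1: node(1,0) S=110.2936 payoff=0.5964 vs cont=6.9988 → 6.9988 [wait]  node(1,1) S=124.2415 payoff=0.0000 vs cont=2.4880 → 2.4880 [wait]  ⇒ S*(1)=-
t_0: node(0,0) S=117.0600 payoff=0.0000 vs cont=4.7399 → 4.7399 [wait]  ⇒ S*(0)=-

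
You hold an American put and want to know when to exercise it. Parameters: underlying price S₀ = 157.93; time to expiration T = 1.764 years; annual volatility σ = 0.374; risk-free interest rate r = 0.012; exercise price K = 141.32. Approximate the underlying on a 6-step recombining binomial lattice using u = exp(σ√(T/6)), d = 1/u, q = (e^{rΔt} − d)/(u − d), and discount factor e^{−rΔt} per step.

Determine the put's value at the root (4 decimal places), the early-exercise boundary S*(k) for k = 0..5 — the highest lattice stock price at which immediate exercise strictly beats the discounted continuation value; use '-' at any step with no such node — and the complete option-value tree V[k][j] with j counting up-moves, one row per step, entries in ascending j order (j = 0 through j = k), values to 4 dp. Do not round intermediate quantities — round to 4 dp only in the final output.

Δt=0.29400  u=1.22481  d=0.81645  q=0.45813  discount=0.99648
step 6 (expiry): payoffs max(K−S,0) = 94.5419 71.1448 36.0453 0.0000 0.0000 0.0000 0.0000
step 5: (k=5,j=0): S=57.2945, (K−S)⁺=84.0255, hold=83.5278 ⇒ V=84.0255 exercise | (k=5,j=1): S=85.9515, (K−S)⁺=55.3685, hold=54.8708 ⇒ V=55.3685 exercise | (k=5,j=2): S=128.9420, (K−S)⁺=12.3780, hold=19.4631 ⇒ V=19.4631 continue | (k=5,j=3): S=193.4350, (K−S)⁺=0.0000, hold=0.0000 ⇒ V=0.0000 continue | (k=5,j=4): S=290.1854, (K−S)⁺=0.0000, hold=0.0000 ⇒ V=0.0000 continue | (k=5,j=5): S=435.3276, (K−S)⁺=0.0000, hold=0.0000 ⇒ V=0.0000 continue  boundary S*=85.9515
step 4: (k=4,j=0): S=70.1752, (K−S)⁺=71.1448, hold=70.6472 ⇒ V=71.1448 exercise | (k=4,j=1): S=105.2747, (K−S)⁺=36.0453, hold=38.7820 ⇒ V=38.7820 continue | (k=4,j=2): S=157.9300, (K−S)⁺=0.0000, hold=10.5093 ⇒ V=10.5093 continue | (k=4,j=3): S=236.9219, (K−S)⁺=0.0000, hold=0.0000 ⇒ V=0.0000 continue | (k=4,j=4): S=355.4233, (K−S)⁺=0.0000, hold=0.0000 ⇒ V=0.0000 continue  boundary S*=70.1752
step 3: (k=3,j=0): S=85.9515, (K−S)⁺=55.3685, hold=56.1201 ⇒ V=56.1201 continue | (k=3,j=1): S=128.9420, (K−S)⁺=12.3780, hold=25.7385 ⇒ V=25.7385 continue | (k=3,j=2): S=193.4350, (K−S)⁺=0.0000, hold=5.6746 ⇒ V=5.6746 continue | (k=3,j=3): S=290.1854, (K−S)⁺=0.0000, hold=0.0000 ⇒ V=0.0000 continue  boundary S*=-
step 2: (k=2,j=0): S=105.2747, (K−S)⁺=36.0453, hold=42.0528 ⇒ V=42.0528 continue | (k=2,j=1): S=157.9300, (K−S)⁺=0.0000, hold=16.4883 ⇒ V=16.4883 continue | (k=2,j=2): S=236.9219, (K−S)⁺=0.0000, hold=3.0641 ⇒ V=3.0641 continue  boundary S*=-
step 1: (k=1,j=0): S=128.9420, (K−S)⁺=12.3780, hold=30.2341 ⇒ V=30.2341 continue | (k=1,j=1): S=193.4350, (K−S)⁺=0.0000, hold=10.3019 ⇒ V=10.3019 continue  boundary S*=-
step 0: (k=0,j=0): S=157.9300, (K−S)⁺=0.0000, hold=21.0282 ⇒ V=21.0282 continue  boundary S*=-

price = 21.0282
boundary = - - - - 70.1752 85.9515
tree:
21.0282
30.2341 10.3019
42.0528 16.4883 3.0641
56.1201 25.7385 5.6746 0.0000
71.1448 38.7820 10.5093 0.0000 0.0000
84.0255 55.3685 19.4631 0.0000 0.0000 0.0000
94.5419 71.1448 36.0453 0.0000 0.0000 0.0000 0.0000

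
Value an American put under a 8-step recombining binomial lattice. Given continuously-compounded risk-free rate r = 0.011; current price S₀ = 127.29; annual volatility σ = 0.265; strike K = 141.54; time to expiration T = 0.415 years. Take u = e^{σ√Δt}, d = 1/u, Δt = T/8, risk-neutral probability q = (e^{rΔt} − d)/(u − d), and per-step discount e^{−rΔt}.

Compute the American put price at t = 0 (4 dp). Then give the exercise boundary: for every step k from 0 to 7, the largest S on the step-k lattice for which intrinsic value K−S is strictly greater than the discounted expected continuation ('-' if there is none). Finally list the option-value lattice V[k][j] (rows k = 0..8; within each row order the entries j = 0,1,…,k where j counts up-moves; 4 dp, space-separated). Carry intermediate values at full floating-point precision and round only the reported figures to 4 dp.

params: Δt=0.05187 u=1.06222 d=0.94143 q=0.48964 e^(-rΔt)=0.99943
t_8 payoffs: 62.9995 52.9226 41.5529 28.7244 14.2500 0.0000 0.0000 0.0000 0.0000
t_7: node(7,0) S=83.4270 payoff=58.1130 vs cont=58.0323 → 58.1130 [stop]  node(7,1) S=94.1308 payoff=47.4092 vs cont=47.3285 → 47.4092 [stop]  node(7,2) S=106.2079 payoff=35.3321 vs cont=35.2514 → 35.3321 [stop]  node(7,3) S=119.8345 payoff=21.7055 vs cont=21.6248 → 21.7055 [stop]  node(7,4) S=135.2094 payoff=6.3306 vs cont=7.2685 → 7.2685 [wait]  node(7,5) S=152.5569 payoff=0.0000 vs cont=0.0000 → 0.0000 [wait]  node(7,6) S=172.1302 payoff=0.0000 vs cont=0.0000 → 0.0000 [wait]  node(7,7) S=194.2147 payoff=0.0000 vs cont=0.0000 → 0.0000 [wait]  ⇒ S*(7)=119.8345
t_6: node(6,0) S=88.6174 payoff=52.9226 vs cont=52.8419 → 52.9226 [stop]  node(6,1) S=99.9871 payoff=41.5529 vs cont=41.4721 → 41.5529 [stop]  node(6,2) S=112.8156 payoff=28.7244 vs cont=28.6436 → 28.7244 [stop]  node(6,3) S=127.2900 payoff=14.2500 vs cont=14.6282 → 14.6282 [wait]  node(6,4) S=143.6215 payoff=0.0000 vs cont=3.7074 → 3.7074 [wait]  node(6,5) S=162.0483 payoff=0.0000 vs cont=0.0000 → 0.0000 [wait]  node(6,6) S=182.8393 payoff=0.0000 vs cont=0.0000 → 0.0000 [wait]  ⇒ S*(6)=112.8156
t_5: node(5,0) S=94.1308 payoff=47.4092 vs cont=47.3285 → 47.4092 [stop]  node(5,1) S=106.2079 payoff=35.3321 vs cont=35.2514 → 35.3321 [stop]  node(5,2) S=119.8345 payoff=21.7055 vs cont=21.8099 → 21.8099 [wait]  node(5,3) S=135.2094 payoff=6.3306 vs cont=9.2756 → 9.2756 [wait]  node(5,4) S=152.5569 payoff=0.0000 vs cont=1.8910 → 1.8910 [wait]  node(5,5) S=172.1302 payoff=0.0000 vs cont=0.0000 → 0.0000 [wait]  ⇒ S*(5)=106.2079
t_4: node(4,0) S=99.9871 payoff=41.5529 vs cont=41.4721 → 41.5529 [stop]  node(4,1) S=112.8156 payoff=28.7244 vs cont=28.6947 → 28.7244 [stop]  node(4,2) S=127.2900 payoff=14.2500 vs cont=15.6637 → 15.6637 [wait]  node(4,3) S=143.6215 payoff=0.0000 vs cont=5.6566 → 5.6566 [wait]  node(4,4) S=162.0483 payoff=0.0000 vs cont=0.9646 → 0.9646 [wait]  ⇒ S*(4)=112.8156
t_3: node(3,0) S=106.2079 payoff=35.3321 vs cont=35.2514 → 35.3321 [stop]  node(3,1) S=119.8345 payoff=21.7055 vs cont=22.3166 → 22.3166 [wait]  node(3,2) S=135.2094 payoff=6.3306 vs cont=10.7577 → 10.7577 [wait]  node(3,3) S=152.5569 payoff=0.0000 vs cont=3.3573 → 3.3573 [wait]  ⇒ S*(3)=106.2079
t_2: node(2,0) S=112.8156 payoff=28.7244 vs cont=28.9427 → 28.9427 [wait]  node(2,1) S=127.2900 payoff=14.2500 vs cont=16.6474 → 16.6474 [wait]  node(2,2) S=143.6215 payoff=0.0000 vs cont=7.1301 → 7.1301 [wait]  ⇒ S*(2)=-
t_1: node(1,0) S=119.8345 payoff=21.7055 vs cont=22.9093 → 22.9093 [wait]  node(1,1) S=135.2094 payoff=6.3306 vs cont=11.9805 → 11.9805 [wait]  ⇒ S*(1)=-
t_0: node(0,0) S=127.2900 payoff=14.2500 vs cont=17.5481 → 17.5481 [wait]  ⇒ S*(0)=-

price = 17.5481
boundary = - - - 106.2079 112.8156 106.2079 112.8156 119.8345
tree:
17.5481
22.9093 11.9805
28.9427 16.6474 7.1301
35.3321 22.3166 10.7577 3.3573
41.5529 28.7244 15.6637 5.6566 0.9646
47.4092 35.3321 21.8099 9.2756 1.8910 0.0000
52.9226 41.5529 28.7244 14.6282 3.7074 0.0000 0.0000
58.1130 47.4092 35.3321 21.7055 7.2685 0.0000 0.0000 0.0000
62.9995 52.9226 41.5529 28.7244 14.2500 0.0000 0.0000 0.0000 0.0000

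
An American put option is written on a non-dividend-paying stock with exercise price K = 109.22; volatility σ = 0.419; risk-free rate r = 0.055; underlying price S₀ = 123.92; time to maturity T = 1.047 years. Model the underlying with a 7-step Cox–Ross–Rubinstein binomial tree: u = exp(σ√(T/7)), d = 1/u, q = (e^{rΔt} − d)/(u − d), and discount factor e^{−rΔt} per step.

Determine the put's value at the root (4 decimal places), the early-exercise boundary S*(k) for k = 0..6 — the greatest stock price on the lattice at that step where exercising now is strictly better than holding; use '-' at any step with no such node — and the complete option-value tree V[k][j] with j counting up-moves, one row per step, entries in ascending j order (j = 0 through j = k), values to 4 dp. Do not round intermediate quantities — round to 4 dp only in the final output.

Δt=0.14957  u=1.17591  d=0.85040  q=0.48495  discount=0.99181
step 7 (expiry): payoffs max(K−S,0) = 69.3624 54.1059 33.0096 3.8382 0.0000 0.0000 0.0000 0.0000
step 6: (k=6,j=0): S=46.8692, (K−S)⁺=62.3508, hold=61.4560 ⇒ V=62.3508 exercise | (k=6,j=1): S=64.8095, (K−S)⁺=44.4105, hold=43.5157 ⇒ V=44.4105 exercise | (k=6,j=2): S=89.6169, (K−S)⁺=19.6031, hold=18.7083 ⇒ V=19.6031 exercise | (k=6,j=3): S=123.9200, (K−S)⁺=0.0000, hold=1.9606 ⇒ V=1.9606 continue | (k=6,j=4): S=171.3534, (K−S)⁺=0.0000, hold=0.0000 ⇒ V=0.0000 continue | (k=6,j=5): S=236.9431, (K−S)⁺=0.0000, hold=0.0000 ⇒ V=0.0000 continue | (k=6,j=6): S=327.6390, (K−S)⁺=0.0000, hold=0.0000 ⇒ V=0.0000 continue  boundary S*=89.6169
step 5: (k=5,j=0): S=55.1141, (K−S)⁺=54.1059, hold=53.2111 ⇒ V=54.1059 exercise | (k=5,j=1): S=76.2104, (K−S)⁺=33.0096, hold=32.1148 ⇒ V=33.0096 exercise | (k=5,j=2): S=105.3818, (K−S)⁺=3.8382, hold=10.9568 ⇒ V=10.9568 continue | (k=5,j=3): S=145.7193, (K−S)⁺=0.0000, hold=1.0015 ⇒ V=1.0015 continue | (k=5,j=4): S=201.4969, (K−S)⁺=0.0000, hold=0.0000 ⇒ V=0.0000 continue | (k=5,j=5): S=278.6248, (K−S)⁺=0.0000, hold=0.0000 ⇒ V=0.0000 continue  boundary S*=76.2104
step 4: (k=4,j=0): S=64.8095, (K−S)⁺=44.4105, hold=43.5157 ⇒ V=44.4105 exercise | (k=4,j=1): S=89.6169, (K−S)⁺=19.6031, hold=22.1322 ⇒ V=22.1322 continue | (k=4,j=2): S=123.9200, (K−S)⁺=0.0000, hold=6.0788 ⇒ V=6.0788 continue | (k=4,j=3): S=171.3534, (K−S)⁺=0.0000, hold=0.5116 ⇒ V=0.5116 continue | (k=4,j=4): S=236.9431, (K−S)⁺=0.0000, hold=0.0000 ⇒ V=0.0000 continue  boundary S*=64.8095
step 3: (k=3,j=0): S=76.2104, (K−S)⁺=33.0096, hold=33.3312 ⇒ V=33.3312 continue | (k=3,j=1): S=105.3818, (K−S)⁺=3.8382, hold=14.2295 ⇒ V=14.2295 continue | (k=3,j=2): S=145.7193, (K−S)⁺=0.0000, hold=3.3513 ⇒ V=3.3513 continue | (k=3,j=3): S=201.4969, (K−S)⁺=0.0000, hold=0.2613 ⇒ V=0.2613 continue  boundary S*=-
step 2: (k=2,j=0): S=89.6169, (K−S)⁺=19.6031, hold=23.8706 ⇒ V=23.8706 continue | (k=2,j=1): S=123.9200, (K−S)⁺=0.0000, hold=8.8807 ⇒ V=8.8807 continue | (k=2,j=2): S=171.3534, (K−S)⁺=0.0000, hold=1.8376 ⇒ V=1.8376 continue  boundary S*=-
step 1: (k=1,j=0): S=105.3818, (K−S)⁺=3.8382, hold=16.4652 ⇒ V=16.4652 continue | (k=1,j=1): S=145.7193, (K−S)⁺=0.0000, hold=5.4204 ⇒ V=5.4204 continue  boundary S*=-
step 0: (k=0,j=0): S=123.9200, (K−S)⁺=0.0000, hold=11.0180 ⇒ V=11.0180 continue  boundary S*=-

price = 11.0180
boundary = - - - - 64.8095 76.2104 89.6169
tree:
11.0180
16.4652 5.4204
23.8706 8.8807 1.8376
33.3312 14.2295 3.3513 0.2613
44.4105 22.1322 6.0788 0.5116 0.0000
54.1059 33.0096 10.9568 1.0015 0.0000 0.0000
62.3508 44.4105 19.6031 1.9606 0.0000 0.0000 0.0000
69.3624 54.1059 33.0096 3.8382 0.0000 0.0000 0.0000 0.0000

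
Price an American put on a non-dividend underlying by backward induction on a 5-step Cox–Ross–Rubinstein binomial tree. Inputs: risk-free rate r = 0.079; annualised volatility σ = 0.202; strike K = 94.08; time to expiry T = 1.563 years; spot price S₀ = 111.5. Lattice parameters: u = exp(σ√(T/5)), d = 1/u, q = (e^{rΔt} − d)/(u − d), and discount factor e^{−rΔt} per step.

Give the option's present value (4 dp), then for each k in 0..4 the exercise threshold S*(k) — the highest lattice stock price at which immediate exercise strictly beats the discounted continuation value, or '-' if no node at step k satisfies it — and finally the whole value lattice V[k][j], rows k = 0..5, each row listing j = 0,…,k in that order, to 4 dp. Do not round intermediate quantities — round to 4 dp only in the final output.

params: Δt=0.31260 u=1.11956 d=0.89320 q=0.58225 e^(-rΔt)=0.97561
t_5 payoffs: 30.6887 14.6238 0.0000 0.0000 0.0000 0.0000
t_4: node(4,0) S=70.9707 payoff=23.1093 vs cont=20.8144 → 23.1093 [stop]  node(4,1) S=88.9563 payoff=5.1237 vs cont=5.9600 → 5.9600 [wait]  node(4,2) S=111.5000 payoff=0.0000 vs cont=0.0000 → 0.0000 [wait]  node(4,3) S=139.7568 payoff=0.0000 vs cont=0.0000 → 0.0000 [wait]  node(4,4) S=175.1745 payoff=0.0000 vs cont=0.0000 → 0.0000 [wait]  ⇒ S*(4)=70.9707
t_3: node(3,0) S=79.4562 payoff=14.6238 vs cont=12.8040 → 14.6238 [stop]  node(3,1) S=99.5923 payoff=0.0000 vs cont=2.4291 → 2.4291 [wait]  node(3,2) S=124.8314 payoff=0.0000 vs cont=0.0000 → 0.0000 [wait]  node(3,3) S=156.4667 payoff=0.0000 vs cont=0.0000 → 0.0000 [wait]  ⇒ S*(3)=79.4562
t_2: node(2,0) S=88.9563 payoff=5.1237 vs cont=7.3399 → 7.3399 [wait]  node(2,1) S=111.5000 payoff=0.0000 vs cont=0.9900 → 0.9900 [wait]  node(2,2) S=139.7568 payoff=0.0000 vs cont=0.0000 → 0.0000 [wait]  ⇒ S*(2)=-
t_1: node(1,0) S=99.5923 payoff=0.0000 vs cont=3.5538 → 3.5538 [wait]  node(1,1) S=124.8314 payoff=0.0000 vs cont=0.4035 → 0.4035 [wait]  ⇒ S*(1)=-
t_0: node(0,0) S=111.5000 payoff=0.0000 vs cont=1.6776 → 1.6776 [wait]  ⇒ S*(0)=-

price = 1.6776
boundary = - - - 79.4562 70.9707
tree:
1.6776
3.5538 0.4035
7.3399 0.9900 0.0000
14.6238 2.4291 0.0000 0.0000
23.1093 5.9600 0.0000 0.0000 0.0000
30.6887 14.6238 0.0000 0.0000 0.0000 0.0000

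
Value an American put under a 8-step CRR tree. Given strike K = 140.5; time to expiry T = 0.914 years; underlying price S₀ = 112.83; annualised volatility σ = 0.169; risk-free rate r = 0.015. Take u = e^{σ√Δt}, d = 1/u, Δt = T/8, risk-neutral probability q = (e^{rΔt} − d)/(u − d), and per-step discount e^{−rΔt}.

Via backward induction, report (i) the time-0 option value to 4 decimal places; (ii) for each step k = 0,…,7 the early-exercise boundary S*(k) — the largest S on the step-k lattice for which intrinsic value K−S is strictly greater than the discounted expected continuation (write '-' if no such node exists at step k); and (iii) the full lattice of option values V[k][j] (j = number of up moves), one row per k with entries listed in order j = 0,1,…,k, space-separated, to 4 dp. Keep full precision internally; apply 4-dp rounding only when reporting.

Δt=0.11425  u=1.05879  d=0.94448  q=0.50073  discount=0.99829
step 8 (expiry): payoffs max(K−S,0) = 69.0574 60.4108 50.7177 39.8514 27.6700 14.0143 0.0000 0.0000 0.0000
step 7: (k=7,j=0): S=75.6425, (K−S)⁺=64.8575, hold=64.6170 ⇒ V=64.8575 exercise | (k=7,j=1): S=84.7974, (K−S)⁺=55.7026, hold=55.4620 ⇒ V=55.7026 exercise | (k=7,j=2): S=95.0603, (K−S)⁺=45.4397, hold=45.1991 ⇒ V=45.4397 exercise | (k=7,j=3): S=106.5654, (K−S)⁺=33.9346, hold=33.6940 ⇒ V=33.9346 exercise | (k=7,j=4): S=119.4629, (K−S)⁺=21.0371, hold=20.7965 ⇒ V=21.0371 exercise | (k=7,j=5): S=133.9214, (K−S)⁺=6.5786, hold=6.9850 ⇒ V=6.9850 continue | (k=7,j=6): S=150.1297, (K−S)⁺=0.0000, hold=0.0000 ⇒ V=0.0000 continue | (k=7,j=7): S=168.2998, (K−S)⁺=0.0000, hold=0.0000 ⇒ V=0.0000 continue  boundary S*=119.4629
step 6: (k=6,j=0): S=80.0892, (K−S)⁺=60.4108, hold=60.1702 ⇒ V=60.4108 exercise | (k=6,j=1): S=89.7823, (K−S)⁺=50.7177, hold=50.4771 ⇒ V=50.7177 exercise | (k=6,j=2): S=100.6486, (K−S)⁺=39.8514, hold=39.6108 ⇒ V=39.8514 exercise | (k=6,j=3): S=112.8300, (K−S)⁺=27.6700, hold=27.4294 ⇒ V=27.6700 exercise | (k=6,j=4): S=126.4857, (K−S)⁺=14.0143, hold=13.9768 ⇒ V=14.0143 exercise | (k=6,j=5): S=141.7941, (K−S)⁺=0.0000, hold=3.4814 ⇒ V=3.4814 continue | (k=6,j=6): S=158.9553, (K−S)⁺=0.0000, hold=0.0000 ⇒ V=0.0000 continue  boundary S*=126.4857
step 5: (k=5,j=0): S=84.7974, (K−S)⁺=55.7026, hold=55.4620 ⇒ V=55.7026 exercise | (k=5,j=1): S=95.0603, (K−S)⁺=45.4397, hold=45.1991 ⇒ V=45.4397 exercise | (k=5,j=2): S=106.5654, (K−S)⁺=33.9346, hold=33.6940 ⇒ V=33.9346 exercise | (k=5,j=3): S=119.4629, (K−S)⁺=21.0371, hold=20.7965 ⇒ V=21.0371 exercise | (k=5,j=4): S=133.9214, (K−S)⁺=6.5786, hold=8.7252 ⇒ V=8.7252 continue | (k=5,j=5): S=150.1297, (K−S)⁺=0.0000, hold=1.7352 ⇒ V=1.7352 continue  boundary S*=119.4629
step 4: (k=4,j=0): S=89.7823, (K−S)⁺=50.7177, hold=50.4771 ⇒ V=50.7177 exercise | (k=4,j=1): S=100.6486, (K−S)⁺=39.8514, hold=39.6108 ⇒ V=39.8514 exercise | (k=4,j=2): S=112.8300, (K−S)⁺=27.6700, hold=27.4294 ⇒ V=27.6700 exercise | (k=4,j=3): S=126.4857, (K−S)⁺=14.0143, hold=14.8467 ⇒ V=14.8467 continue | (k=4,j=4): S=141.7941, (K−S)⁺=0.0000, hold=5.2162 ⇒ V=5.2162 continue  boundary S*=112.8300
step 3: (k=3,j=0): S=95.0603, (K−S)⁺=45.4397, hold=45.1991 ⇒ V=45.4397 exercise | (k=3,j=1): S=106.5654, (K−S)⁺=33.9346, hold=33.6940 ⇒ V=33.9346 exercise | (k=3,j=2): S=119.4629, (K−S)⁺=21.0371, hold=21.2126 ⇒ V=21.2126 continue | (k=3,j=3): S=133.9214, (K−S)⁺=6.5786, hold=10.0073 ⇒ V=10.0073 continue  boundary S*=106.5654
step 2: (k=2,j=0): S=100.6486, (K−S)⁺=39.8514, hold=39.6108 ⇒ V=39.8514 exercise | (k=2,j=1): S=112.8300, (K−S)⁺=27.6700, hold=27.5172 ⇒ V=27.6700 exercise | (k=2,j=2): S=126.4857, (K−S)⁺=14.0143, hold=15.5751 ⇒ V=15.5751 continue  boundary S*=112.8300
step 1: (k=1,j=0): S=106.5654, (K−S)⁺=33.9346, hold=33.6940 ⇒ V=33.9346 exercise | (k=1,j=1): S=119.4629, (K−S)⁺=21.0371, hold=21.5767 ⇒ V=21.5767 continue  boundary S*=106.5654
step 0: (k=0,j=0): S=112.8300, (K−S)⁺=27.6700, hold=27.6992 ⇒ V=27.6992 continue  boundary S*=-

price = 27.6992
boundary = - 106.5654 112.8300 106.5654 112.8300 119.4629 126.4857 119.4629
tree:
27.6992
33.9346 21.5767
39.8514 27.6700 15.5751
45.4397 33.9346 21.2126 10.0073
50.7177 39.8514 27.6700 14.8467 5.2162
55.7026 45.4397 33.9346 21.0371 8.7252 1.7352
60.4108 50.7177 39.8514 27.6700 14.0143 3.4814 0.0000
64.8575 55.7026 45.4397 33.9346 21.0371 6.9850 0.0000 0.0000
69.0574 60.4108 50.7177 39.8514 27.6700 14.0143 0.0000 0.0000 0.0000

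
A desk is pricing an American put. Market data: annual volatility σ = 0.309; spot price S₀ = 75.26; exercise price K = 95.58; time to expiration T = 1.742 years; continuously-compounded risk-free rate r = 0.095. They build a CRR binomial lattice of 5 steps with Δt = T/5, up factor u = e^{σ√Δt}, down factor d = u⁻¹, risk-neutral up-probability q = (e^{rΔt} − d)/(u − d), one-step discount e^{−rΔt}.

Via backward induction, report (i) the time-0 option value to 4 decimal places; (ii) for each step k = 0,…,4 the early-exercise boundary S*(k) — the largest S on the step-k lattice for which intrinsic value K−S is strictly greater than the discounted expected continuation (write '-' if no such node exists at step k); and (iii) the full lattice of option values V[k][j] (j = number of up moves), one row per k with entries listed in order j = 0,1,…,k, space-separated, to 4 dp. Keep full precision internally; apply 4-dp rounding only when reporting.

Δt=0.34840, u=1.20008, d=0.83328, q=0.54627, disc=e^(-rΔt)=0.96744
k=5 terminal: V=max(K-S,0) → 65.3448 52.0355 32.8675 5.2620 0.0000 0.0000
k=4: j=0 S=36.2846 intr=59.2954 cont=56.1836 V=59.2954[EX]; j=1 S=52.2569 intr=43.3231 cont=40.2114 V=43.3231[EX]; j=2 S=75.2600 intr=20.3200 cont=17.2083 V=20.3200[EX]; j=3 S=108.3889 intr=0.0000 cont=2.3098 V=2.3098[hold]; j=4 S=156.1010 intr=0.0000 cont=0.0000 V=0.0000[hold]  S*(4)=75.2600
k=3: j=0 S=43.5445 intr=52.0355 cont=48.9238 V=52.0355[EX]; j=1 S=62.7125 intr=32.8675 cont=29.7558 V=32.8675[EX]; j=2 S=90.3180 intr=5.2620 cont=10.1403 V=10.1403[hold]; j=3 S=130.0754 intr=0.0000 cont=1.0139 V=1.0139[hold]  S*(3)=62.7125
k=2: j=0 S=52.2569 intr=43.3231 cont=40.2114 V=43.3231[EX]; j=1 S=75.2600 intr=20.3200 cont=19.7864 V=20.3200[EX]; j=2 S=108.3889 intr=0.0000 cont=4.9870 V=4.9870[hold]  S*(2)=75.2600
k=1: j=0 S=62.7125 intr=32.8675 cont=29.7558 V=32.8675[EX]; j=1 S=90.3180 intr=5.2620 cont=11.5551 V=11.5551[hold]  S*(1)=62.7125
k=0: j=0 S=75.2600 intr=20.3200 cont=20.5341 V=20.5341[hold]  S*(0)=-

price = 20.5341
boundary = - 62.7125 75.2600 62.7125 75.2600
tree:
20.5341
32.8675 11.5551
43.3231 20.3200 4.9870
52.0355 32.8675 10.1403 1.0139
59.2954 43.3231 20.3200 2.3098 0.0000
65.3448 52.0355 32.8675 5.2620 0.0000 0.0000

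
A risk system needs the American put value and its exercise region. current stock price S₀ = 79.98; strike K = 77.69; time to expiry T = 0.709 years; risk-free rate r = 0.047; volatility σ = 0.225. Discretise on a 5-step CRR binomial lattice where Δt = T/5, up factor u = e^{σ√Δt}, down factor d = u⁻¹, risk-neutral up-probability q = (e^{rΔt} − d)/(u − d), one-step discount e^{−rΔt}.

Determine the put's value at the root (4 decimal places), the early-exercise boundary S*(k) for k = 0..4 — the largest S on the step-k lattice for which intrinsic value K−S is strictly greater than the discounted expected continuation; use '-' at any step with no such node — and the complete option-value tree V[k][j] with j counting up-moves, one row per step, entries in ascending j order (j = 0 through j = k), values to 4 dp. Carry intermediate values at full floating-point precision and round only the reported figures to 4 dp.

price = 4.1722
boundary = - - - 62.0286 67.5132
tree:
4.1722
6.7524 1.8275
10.5356 3.3227 0.4611
15.6614 5.9067 0.9635 0.0000
20.7004 10.1768 2.0134 0.0000 0.0000
25.3300 15.6614 4.2073 0.0000 0.0000 0.0000

Δt=0.14180  u=1.08842  d=0.91876  q=0.51825  discount=0.99336
step 5 (expiry): payoffs max(K−S,0) = 25.3300 15.6614 4.2073 0.0000 0.0000 0.0000
step 4: (k=4,j=0): S=56.9896, (K−S)⁺=20.7004, hold=20.1843 ⇒ V=20.7004 exercise | (k=4,j=1): S=67.5132, (K−S)⁺=10.1768, hold=9.6608 ⇒ V=10.1768 exercise | (k=4,j=2): S=79.9800, (K−S)⁺=0.0000, hold=2.0134 ⇒ V=2.0134 continue | (k=4,j=3): S=94.7489, (K−S)⁺=0.0000, hold=0.0000 ⇒ V=0.0000 continue | (k=4,j=4): S=112.2450, (K−S)⁺=0.0000, hold=0.0000 ⇒ V=0.0000 continue  boundary S*=67.5132
step 3: (k=3,j=0): S=62.0286, (K−S)⁺=15.6614, hold=15.1453 ⇒ V=15.6614 exercise | (k=3,j=1): S=73.4827, (K−S)⁺=4.2073, hold=5.9067 ⇒ V=5.9067 continue | (k=3,j=2): S=87.0518, (K−S)⁺=0.0000, hold=0.9635 ⇒ V=0.9635 continue | (k=3,j=3): S=103.1266, (K−S)⁺=0.0000, hold=0.0000 ⇒ V=0.0000 continue  boundary S*=62.0286
step 2: (k=2,j=0): S=67.5132, (K−S)⁺=10.1768, hold=10.5356 ⇒ V=10.5356 continue | (k=2,j=1): S=79.9800, (K−S)⁺=0.0000, hold=3.3227 ⇒ V=3.3227 continue | (k=2,j=2): S=94.7489, (K−S)⁺=0.0000, hold=0.4611 ⇒ V=0.4611 continue  boundary S*=-
step 1: (k=1,j=0): S=73.4827, (K−S)⁺=4.2073, hold=6.7524 ⇒ V=6.7524 continue | (k=1,j=1): S=87.0518, (K−S)⁺=0.0000, hold=1.8275 ⇒ V=1.8275 continue  boundary S*=-
step 0: (k=0,j=0): S=79.9800, (K−S)⁺=0.0000, hold=4.1722 ⇒ V=4.1722 continue  boundary S*=-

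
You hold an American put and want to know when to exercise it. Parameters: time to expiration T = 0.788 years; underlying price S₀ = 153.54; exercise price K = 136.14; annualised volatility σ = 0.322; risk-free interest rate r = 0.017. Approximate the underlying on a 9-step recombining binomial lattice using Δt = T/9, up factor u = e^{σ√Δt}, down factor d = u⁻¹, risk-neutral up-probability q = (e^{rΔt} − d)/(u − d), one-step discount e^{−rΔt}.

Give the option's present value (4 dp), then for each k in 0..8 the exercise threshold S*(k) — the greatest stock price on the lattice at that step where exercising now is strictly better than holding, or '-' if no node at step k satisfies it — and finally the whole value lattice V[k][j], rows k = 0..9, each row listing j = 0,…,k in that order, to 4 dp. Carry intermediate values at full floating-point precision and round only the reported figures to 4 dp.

price = 8.4686
boundary = - - - - - 95.3511 86.6855 95.3511 104.8829
tree:
8.4686
12.3427 4.3645
17.5158 6.8656 1.7115
24.0990 10.5514 2.9574 0.3886
31.9919 15.7586 5.0324 0.7542 0.0000
40.7889 22.7118 8.3943 1.4638 0.0000 0.0000
49.4545 31.2984 13.6274 2.8411 0.0000 0.0000 0.0000
57.3326 40.7889 21.2769 5.5143 0.0000 0.0000 0.0000 0.0000
64.4947 49.4545 31.2571 10.7025 0.0000 0.0000 0.0000 0.0000 0.0000
71.0058 57.3326 40.7889 20.7724 0.0000 0.0000 0.0000 0.0000 0.0000 0.0000

params: Δt=0.08756 u=1.09997 d=0.90912 q=0.48400 e^(-rΔt)=0.99851
t_9 payoffs: 71.0058 57.3326 40.7889 20.7724 0.0000 0.0000 0.0000 0.0000 0.0000 0.0000
t_8: node(8,0) S=71.6453 payoff=64.4947 vs cont=64.2922 → 64.4947 [stop]  node(8,1) S=86.6855 payoff=49.4545 vs cont=49.2520 → 49.4545 [stop]  node(8,2) S=104.8829 payoff=31.2571 vs cont=31.0546 → 31.2571 [stop]  node(8,3) S=126.9004 payoff=9.2396 vs cont=10.7025 → 10.7025 [wait]  node(8,4) S=153.5400 payoff=0.0000 vs cont=0.0000 → 0.0000 [wait]  node(8,5) S=185.7719 payoff=0.0000 vs cont=0.0000 → 0.0000 [wait]  node(8,6) S=224.7700 payoff=0.0000 vs cont=0.0000 → 0.0000 [wait]  node(8,7) S=271.9548 payoff=0.0000 vs cont=0.0000 → 0.0000 [wait]  node(8,8) S=329.0448 payoff=0.0000 vs cont=0.0000 → 0.0000 [wait]  ⇒ S*(8)=104.8829
t_7: node(7,0) S=78.8074 payoff=57.3326 vs cont=57.1301 → 57.3326 [stop]  node(7,1) S=95.3511 payoff=40.7889 vs cont=40.5864 → 40.7889 [stop]  node(7,2) S=115.3676 payoff=20.7724 vs cont=21.2769 → 21.2769 [wait]  node(7,3) S=139.5862 payoff=0.0000 vs cont=5.5143 → 5.5143 [wait]  node(7,4) S=168.8888 payoff=0.0000 vs cont=0.0000 → 0.0000 [wait]  node(7,5) S=204.3427 payoff=0.0000 vs cont=0.0000 → 0.0000 [wait]  node(7,6) S=247.2393 payoff=0.0000 vs cont=0.0000 → 0.0000 [wait]  node(7,7) S=299.1410 payoff=0.0000 vs cont=0.0000 → 0.0000 [wait]  ⇒ S*(7)=95.3511
t_6: node(6,0) S=86.6855 payoff=49.4545 vs cont=49.2520 → 49.4545 [stop]  node(6,1) S=104.8829 payoff=31.2571 vs cont=31.2984 → 31.2984 [wait]  node(6,2) S=126.9004 payoff=9.2396 vs cont=13.6274 → 13.6274 [wait]  node(6,3) S=153.5400 payoff=0.0000 vs cont=2.8411 → 2.8411 [wait]  node(6,4) S=185.7719 payoff=0.0000 vs cont=0.0000 → 0.0000 [wait]  node(6,5) S=224.7700 payoff=0.0000 vs cont=0.0000 → 0.0000 [wait]  node(6,6) S=271.9548 payoff=0.0000 vs cont=0.0000 → 0.0000 [wait]  ⇒ S*(6)=86.6855
t_5: node(5,0) S=95.3511 payoff=40.7889 vs cont=40.6064 → 40.7889 [stop]  node(5,1) S=115.3676 payoff=20.7724 vs cont=22.7118 → 22.7118 [wait]  node(5,2) S=139.5862 payoff=0.0000 vs cont=8.3943 → 8.3943 [wait]  node(5,3) S=168.8888 payoff=0.0000 vs cont=1.4638 → 1.4638 [wait]  node(5,4) S=204.3427 payoff=0.0000 vs cont=0.0000 → 0.0000 [wait]  node(5,5) S=247.2393 payoff=0.0000 vs cont=0.0000 → 0.0000 [wait]  ⇒ S*(5)=95.3511
t_4: node(4,0) S=104.8829 payoff=31.2571 vs cont=31.9919 → 31.9919 [wait]  node(4,1) S=126.9004 payoff=9.2396 vs cont=15.7586 → 15.7586 [wait]  node(4,2) S=153.5400 payoff=0.0000 vs cont=5.0324 → 5.0324 [wait]  node(4,3) S=185.7719 payoff=0.0000 vs cont=0.7542 → 0.7542 [wait]  node(4,4) S=224.7700 payoff=0.0000 vs cont=0.0000 → 0.0000 [wait]  ⇒ S*(4)=-
t_3: node(3,0) S=115.3676 payoff=20.7724 vs cont=24.0990 → 24.0990 [wait]  node(3,1) S=139.5862 payoff=0.0000 vs cont=10.5514 → 10.5514 [wait]  node(3,2) S=168.8888 payoff=0.0000 vs cont=2.9574 → 2.9574 [wait]  node(3,3) S=204.3427 payoff=0.0000 vs cont=0.3886 → 0.3886 [wait]  ⇒ S*(3)=-
t_2: node(2,0) S=126.9004 payoff=9.2396 vs cont=17.5158 → 17.5158 [wait]  node(2,1) S=153.5400 payoff=0.0000 vs cont=6.8656 → 6.8656 [wait]  node(2,2) S=185.7719 payoff=0.0000 vs cont=1.7115 → 1.7115 [wait]  ⇒ S*(2)=-
t_1: node(1,0) S=139.5862 payoff=0.0000 vs cont=12.3427 → 12.3427 [wait]  node(1,1) S=168.8888 payoff=0.0000 vs cont=4.3645 → 4.3645 [wait]  ⇒ S*(1)=-
t_0: node(0,0) S=153.5400 payoff=0.0000 vs cont=8.4686 → 8.4686 [wait]  ⇒ S*(0)=-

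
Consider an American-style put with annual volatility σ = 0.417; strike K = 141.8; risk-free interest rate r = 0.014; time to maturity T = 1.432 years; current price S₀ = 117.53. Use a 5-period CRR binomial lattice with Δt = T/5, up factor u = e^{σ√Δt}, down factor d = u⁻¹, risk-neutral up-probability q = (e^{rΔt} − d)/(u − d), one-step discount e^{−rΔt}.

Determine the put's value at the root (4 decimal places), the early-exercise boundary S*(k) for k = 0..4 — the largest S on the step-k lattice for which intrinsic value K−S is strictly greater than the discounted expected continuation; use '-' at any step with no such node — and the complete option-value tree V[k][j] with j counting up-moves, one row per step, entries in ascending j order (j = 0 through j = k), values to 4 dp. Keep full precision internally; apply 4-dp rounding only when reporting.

price = 37.3023
boundary = - - 75.2162 60.1718 75.2162
tree:
37.3023
50.9389 21.1909
66.5838 32.5269 7.7106
81.6282 47.9972 14.1624 0.0000
93.6635 66.5838 26.0124 0.0000 0.0000
103.2916 81.6282 47.7778 0.0000 0.0000 0.0000

params: Δt=0.28640 u=1.25002 d=0.79998 q=0.45337 e^(-rΔt)=0.99600
t_5 payoffs: 103.2916 81.6282 47.7778 0.0000 0.0000 0.0000
t_4: node(4,0) S=48.1365 payoff=93.6635 vs cont=93.0961 → 93.6635 [stop]  node(4,1) S=75.2162 payoff=66.5838 vs cont=66.0163 → 66.5838 [stop]  node(4,2) S=117.5300 payoff=24.2700 vs cont=26.0124 → 26.0124 [wait]  node(4,3) S=183.6478 payoff=0.0000 vs cont=0.0000 → 0.0000 [wait]  node(4,4) S=286.9610 payoff=0.0000 vs cont=0.0000 → 0.0000 [wait]  ⇒ S*(4)=75.2162
t_3: node(3,0) S=60.1718 payoff=81.6282 vs cont=81.0608 → 81.6282 [stop]  node(3,1) S=94.0222 payoff=47.7778 vs cont=47.9972 → 47.9972 [wait]  node(3,2) S=146.9154 payoff=0.0000 vs cont=14.1624 → 14.1624 [wait]  node(3,3) S=229.5643 payoff=0.0000 vs cont=0.0000 → 0.0000 [wait]  ⇒ S*(3)=60.1718
t_2: node(2,0) S=75.2162 payoff=66.5838 vs cont=66.1154 → 66.5838 [stop]  node(2,1) S=117.5300 payoff=24.2700 vs cont=32.5269 → 32.5269 [wait]  node(2,2) S=183.6478 payoff=0.0000 vs cont=7.7106 → 7.7106 [wait]  ⇒ S*(2)=75.2162
t_1: node(1,0) S=94.0222 payoff=47.7778 vs cont=50.9389 → 50.9389 [wait]  node(1,1) S=146.9154 payoff=0.0000 vs cont=21.1909 → 21.1909 [wait]  ⇒ S*(1)=-
t_0: node(0,0) S=117.5300 payoff=24.2700 vs cont=37.3023 → 37.3023 [wait]  ⇒ S*(0)=-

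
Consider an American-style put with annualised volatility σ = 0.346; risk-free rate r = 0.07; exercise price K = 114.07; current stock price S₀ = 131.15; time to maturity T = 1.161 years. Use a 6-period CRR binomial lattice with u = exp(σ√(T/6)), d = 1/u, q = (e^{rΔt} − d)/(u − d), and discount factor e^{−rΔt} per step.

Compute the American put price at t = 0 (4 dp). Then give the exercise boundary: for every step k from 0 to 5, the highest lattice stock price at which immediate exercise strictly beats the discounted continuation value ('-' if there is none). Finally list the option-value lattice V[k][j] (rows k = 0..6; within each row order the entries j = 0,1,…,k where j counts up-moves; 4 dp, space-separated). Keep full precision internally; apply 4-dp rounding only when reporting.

params: Δt=0.19350 u=1.16439 d=0.85882 q=0.50665 e^(-rΔt)=0.98655
t_6 payoffs: 61.4478 42.7242 17.3384 0.0000 0.0000 0.0000 0.0000
t_5: node(5,0) S=61.2729 payoff=52.7971 vs cont=51.2624 → 52.7971 [stop]  node(5,1) S=83.0747 payoff=30.9953 vs cont=29.4607 → 30.9953 [stop]  node(5,2) S=112.6337 payoff=1.4363 vs cont=8.4388 → 8.4388 [wait]  node(5,3) S=152.7103 payoff=0.0000 vs cont=0.0000 → 0.0000 [wait]  node(5,4) S=207.0466 payoff=0.0000 vs cont=0.0000 → 0.0000 [wait]  node(5,5) S=280.7165 payoff=0.0000 vs cont=0.0000 → 0.0000 [wait]  ⇒ S*(5)=83.0747
t_4: node(4,0) S=71.3458 payoff=42.7242 vs cont=41.1895 → 42.7242 [stop]  node(4,1) S=96.7316 payoff=17.3384 vs cont=19.3038 → 19.3038 [wait]  node(4,2) S=131.1500 payoff=0.0000 vs cont=4.1073 → 4.1073 [wait]  node(4,3) S=177.8149 payoff=0.0000 vs cont=0.0000 → 0.0000 [wait]  node(4,4) S=241.0838 payoff=0.0000 vs cont=0.0000 → 0.0000 [wait]  ⇒ S*(4)=71.3458
t_3: node(3,0) S=83.0747 payoff=30.9953 vs cont=30.4431 → 30.9953 [stop]  node(3,1) S=112.6337 payoff=1.4363 vs cont=11.4484 → 11.4484 [wait]  node(3,2) S=152.7103 payoff=0.0000 vs cont=1.9991 → 1.9991 [wait]  node(3,3) S=207.0466 payoff=0.0000 vs cont=0.0000 → 0.0000 [wait]  ⇒ S*(3)=83.0747
t_2: node(2,0) S=96.7316 payoff=17.3384 vs cont=20.8081 → 20.8081 [wait]  node(2,1) S=131.1500 payoff=0.0000 vs cont=6.5712 → 6.5712 [wait]  node(2,2) S=177.8149 payoff=0.0000 vs cont=0.9730 → 0.9730 [wait]  ⇒ S*(2)=-
t_1: node(1,0) S=112.6337 payoff=1.4363 vs cont=13.4121 → 13.4121 [wait]  node(1,1) S=152.7103 payoff=0.0000 vs cont=3.6846 → 3.6846 [wait]  ⇒ S*(1)=-
t_0: node(0,0) S=131.1500 payoff=0.0000 vs cont=8.3695 → 8.3695 [wait]  ⇒ S*(0)=-

price = 8.3695
boundary = - - - 83.0747 71.3458 83.0747
tree:
8.3695
13.4121 3.6846
20.8081 6.5712 0.9730
30.9953 11.4484 1.9991 0.0000
42.7242 19.3038 4.1073 0.0000 0.0000
52.7971 30.9953 8.4388 0.0000 0.0000 0.0000
61.4478 42.7242 17.3384 0.0000 0.0000 0.0000 0.0000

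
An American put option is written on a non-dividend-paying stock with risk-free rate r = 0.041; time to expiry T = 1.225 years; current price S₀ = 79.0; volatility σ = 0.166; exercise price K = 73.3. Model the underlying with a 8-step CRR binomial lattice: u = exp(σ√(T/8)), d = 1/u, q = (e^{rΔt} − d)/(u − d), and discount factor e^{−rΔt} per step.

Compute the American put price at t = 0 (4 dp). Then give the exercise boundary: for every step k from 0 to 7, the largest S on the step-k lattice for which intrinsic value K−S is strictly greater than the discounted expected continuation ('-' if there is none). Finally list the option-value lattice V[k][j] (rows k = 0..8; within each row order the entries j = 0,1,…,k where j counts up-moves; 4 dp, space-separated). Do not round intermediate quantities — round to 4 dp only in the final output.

price = 2.2794
boundary = - - - - 60.9234 57.0917 60.9234 65.0122
tree:
2.2794
3.6498 1.1019
5.6790 1.9094 0.4052
8.5463 3.2259 0.7747 0.0852
12.3766 5.2807 1.4581 0.1833 0.0000
16.2083 8.3014 2.6881 0.3943 0.0000 0.0000
19.7990 12.3766 4.8176 0.8481 0.0000 0.0000 0.0000
23.1638 16.2083 8.2878 1.8244 0.0000 0.0000 0.0000 0.0000
26.3170 19.7990 12.3766 3.9246 0.0000 0.0000 0.0000 0.0000 0.0000

Δt=0.15313, u=1.06711, d=0.93711, q=0.53221, disc=e^(-rΔt)=0.99374
k=8 terminal: V=max(K-S,0) → 26.3170 19.7990 12.3766 3.9246 0.0000 0.0000 0.0000 0.0000 0.0000
k=7: j=0 S=50.1362 intr=23.1638 cont=22.7050 V=23.1638[EX]; j=1 S=57.0917 intr=16.2083 cont=15.7495 V=16.2083[EX]; j=2 S=65.0122 intr=8.2878 cont=7.8291 V=8.2878[EX]; j=3 S=74.0315 intr=0.0000 cont=1.8244 V=1.8244[hold]; j=4 S=84.3020 intr=0.0000 cont=0.0000 V=0.0000[hold]; j=5 S=95.9974 intr=0.0000 cont=0.0000 V=0.0000[hold]; j=6 S=109.3153 intr=0.0000 cont=0.0000 V=0.0000[hold]; j=7 S=124.4809 intr=0.0000 cont=0.0000 V=0.0000[hold]  S*(7)=65.0122
k=6: j=0 S=53.5010 intr=19.7990 cont=19.3402 V=19.7990[EX]; j=1 S=60.9234 intr=12.3766 cont=11.9179 V=12.3766[EX]; j=2 S=69.3754 intr=3.9246 cont=4.8176 V=4.8176[hold]; j=3 S=79.0000 intr=0.0000 cont=0.8481 V=0.8481[hold]; j=4 S=89.9598 intr=0.0000 cont=0.0000 V=0.0000[hold]; j=5 S=102.4402 intr=0.0000 cont=0.0000 V=0.0000[hold]; j=6 S=116.6519 intr=0.0000 cont=0.0000 V=0.0000[hold]  S*(6)=60.9234
k=5: j=0 S=57.0917 intr=16.2083 cont=15.7495 V=16.2083[EX]; j=1 S=65.0122 intr=8.2878 cont=8.3014 V=8.3014[hold]; j=2 S=74.0315 intr=0.0000 cont=2.6881 V=2.6881[hold]; j=3 S=84.3020 intr=0.0000 cont=0.3943 V=0.3943[hold]; j=4 S=95.9974 intr=0.0000 cont=0.0000 V=0.0000[hold]; j=5 S=109.3153 intr=0.0000 cont=0.0000 V=0.0000[hold]  S*(5)=57.0917
k=4: j=0 S=60.9234 intr=12.3766 cont=11.9251 V=12.3766[EX]; j=1 S=69.3754 intr=3.9246 cont=5.2807 V=5.2807[hold]; j=2 S=79.0000 intr=0.0000 cont=1.4581 V=1.4581[hold]; j=3 S=89.9598 intr=0.0000 cont=0.1833 V=0.1833[hold]; j=4 S=102.4402 intr=0.0000 cont=0.0000 V=0.0000[hold]  S*(4)=60.9234
k=3: j=0 S=65.0122 intr=8.2878 cont=8.5463 V=8.5463[hold]; j=1 S=74.0315 intr=0.0000 cont=3.2259 V=3.2259[hold]; j=2 S=84.3020 intr=0.0000 cont=0.7747 V=0.7747[hold]; j=3 S=95.9974 intr=0.0000 cont=0.0852 V=0.0852[hold]  S*(3)=-
k=2: j=0 S=69.3754 intr=3.9246 cont=5.6790 V=5.6790[hold]; j=1 S=79.0000 intr=0.0000 cont=1.9094 V=1.9094[hold]; j=2 S=89.9598 intr=0.0000 cont=0.4052 V=0.4052[hold]  S*(2)=-
k=1: j=0 S=74.0315 intr=0.0000 cont=3.6498 V=3.6498[hold]; j=1 S=84.3020 intr=0.0000 cont=1.1019 V=1.1019[hold]  S*(1)=-
k=0: j=0 S=79.0000 intr=0.0000 cont=2.2794 V=2.2794[hold]  S*(0)=-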